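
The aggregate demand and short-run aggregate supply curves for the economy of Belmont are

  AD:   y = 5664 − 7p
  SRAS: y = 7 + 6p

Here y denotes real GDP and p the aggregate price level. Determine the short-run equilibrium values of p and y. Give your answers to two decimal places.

p = 435.15, y = 2617.92

Set AD = SRAS: 5664 − 7p = 7 + 6p, so 5657 = 13p and p = 435.15.
Substituting into AD, y = 5664 − 7p = 2617.92.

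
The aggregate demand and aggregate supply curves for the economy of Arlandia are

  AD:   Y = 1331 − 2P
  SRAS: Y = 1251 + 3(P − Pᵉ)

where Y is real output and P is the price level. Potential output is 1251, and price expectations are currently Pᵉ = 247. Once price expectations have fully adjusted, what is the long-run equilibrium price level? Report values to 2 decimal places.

Short run: with Pᵉ = 247, SRAS is Y = 510 + 3P. Setting AD = SRAS gives 821 = 5P, so P = 164.20 and Y = 1331 − 2P = 1002.60.
Output 1002.60 is below potential 1251, so over time expected prices fall and SRAS shifts right until Y returns to 1251.
Long run: Y = 1251 on the AD curve gives 1251 = 1331 − 2P, so P = 40.00.

Long-run P = 40.00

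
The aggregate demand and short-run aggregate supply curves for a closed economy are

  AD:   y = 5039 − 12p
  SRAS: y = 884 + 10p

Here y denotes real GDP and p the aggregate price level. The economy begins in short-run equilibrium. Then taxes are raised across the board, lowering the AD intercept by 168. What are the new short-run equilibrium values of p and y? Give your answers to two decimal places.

This is a negative demand shock: AD shifts left.
New AD: y = 4871 − 12p.
Set AD = SRAS: 4871 − 12p = 884 + 10p, so 3987 = 22p and p = 181.23.
Substituting into AD, y = 2696.27.

p = 181.23, y = 2696.27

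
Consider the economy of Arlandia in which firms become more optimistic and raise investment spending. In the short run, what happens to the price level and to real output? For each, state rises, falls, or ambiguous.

Price level: rises; output: rises

This is a positive demand shock: AD shifts right.
Moving along the upward-sloping SRAS curve, P rises and Y rises.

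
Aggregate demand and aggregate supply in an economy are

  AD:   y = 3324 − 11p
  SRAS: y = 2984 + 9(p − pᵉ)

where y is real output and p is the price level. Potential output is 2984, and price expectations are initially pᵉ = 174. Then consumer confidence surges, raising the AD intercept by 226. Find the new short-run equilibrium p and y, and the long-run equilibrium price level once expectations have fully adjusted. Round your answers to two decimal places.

Short run: p = 106.60, y = 2377.40. Long run: p = 51.45.

AD shifts right: new AD is y = 3550 − 11p. With pᵉ = 174, SRAS is y = 1418 + 9p.
Short run: 3550 − 11p = 1418 + 9p gives 2132 = 20p, so p = 106.60 and y = 3550 − 11p = 2377.40.
y = 2377.40 is below potential 2984; expectations adjust and SRAS shifts right until y = 2984.
Long run: on the new AD curve, 2984 = 3550 − 11p gives p = 51.45.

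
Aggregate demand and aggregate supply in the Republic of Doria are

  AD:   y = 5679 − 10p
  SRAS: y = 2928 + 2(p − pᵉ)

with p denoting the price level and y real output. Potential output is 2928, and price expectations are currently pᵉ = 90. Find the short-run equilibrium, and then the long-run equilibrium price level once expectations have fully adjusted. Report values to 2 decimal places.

Short run: p = 244.25, y = 3236.50. Long run: p = 275.10.

Short run: with pᵉ = 90, SRAS is y = 2748 + 2p. Setting AD = SRAS gives 2931 = 12p, so p = 244.25 and y = 5679 − 10p = 3236.50.
Output 3236.50 is above potential 2928, so over time expected prices rise and SRAS shifts left until y returns to 2928.
Long run: y = 2928 on the AD curve gives 2928 = 5679 − 10p, so p = 275.10.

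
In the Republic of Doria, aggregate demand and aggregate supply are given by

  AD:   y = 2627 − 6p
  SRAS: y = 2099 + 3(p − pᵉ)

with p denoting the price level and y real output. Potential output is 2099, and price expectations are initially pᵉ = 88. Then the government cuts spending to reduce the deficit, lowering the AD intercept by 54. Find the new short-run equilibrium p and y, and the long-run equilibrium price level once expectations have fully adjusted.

Short run: p = 82, y = 2081. Long run: p = 79.

AD shifts left: new AD is y = 2573 − 6p. With pᵉ = 88, SRAS is y = 1835 + 3p.
Short run: 2573 − 6p = 1835 + 3p gives 738 = 9p, so p = 82 and y = 2573 − 6·82 = 2081.
y = 2081 is below potential 2099; expectations adjust and SRAS shifts right until y = 2099.
Long run: on the new AD curve, 2099 = 2573 − 6p gives p = 79.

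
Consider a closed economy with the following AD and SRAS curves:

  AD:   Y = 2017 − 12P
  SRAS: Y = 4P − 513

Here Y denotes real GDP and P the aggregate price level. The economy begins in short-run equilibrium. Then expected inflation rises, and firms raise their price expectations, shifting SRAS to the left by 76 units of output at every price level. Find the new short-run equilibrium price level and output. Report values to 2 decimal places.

P = 162.88, Y = 62.50

This is a negative supply shock: SRAS shifts left.
New SRAS: Y = 4P − 589.
Set AD = SRAS: 2017 − 12P = 4P − 589, so 2606 = 16P and P = 162.88.
Substituting into AD, Y = 62.50.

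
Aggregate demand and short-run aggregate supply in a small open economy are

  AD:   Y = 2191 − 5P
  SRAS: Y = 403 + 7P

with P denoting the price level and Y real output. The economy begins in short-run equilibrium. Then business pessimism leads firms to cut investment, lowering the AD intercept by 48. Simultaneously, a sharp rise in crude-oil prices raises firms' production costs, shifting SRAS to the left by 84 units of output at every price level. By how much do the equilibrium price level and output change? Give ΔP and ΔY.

ΔP = +3, ΔY = -63

After both shocks: AD is Y = 2143 − 5P and SRAS is Y = 319 + 7P.
Setting them equal: 1824 = 12P, so P = 152.
Y = 2143 − 5·152 = 1383.
Initially P = 149, Y = 1446, so ΔP = +3 and ΔY = -63.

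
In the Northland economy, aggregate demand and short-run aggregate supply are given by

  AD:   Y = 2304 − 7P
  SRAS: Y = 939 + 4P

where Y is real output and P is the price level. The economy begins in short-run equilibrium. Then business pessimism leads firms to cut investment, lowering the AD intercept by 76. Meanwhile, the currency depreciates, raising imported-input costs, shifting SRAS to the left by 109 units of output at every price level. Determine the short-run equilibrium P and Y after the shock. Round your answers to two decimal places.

After both shocks: AD is Y = 2228 − 7P and SRAS is Y = 830 + 4P.
Setting them equal: 1398 = 11P, so P = 127.09.
Substituting into AD, Y = 1338.36.

P = 127.09, Y = 1338.36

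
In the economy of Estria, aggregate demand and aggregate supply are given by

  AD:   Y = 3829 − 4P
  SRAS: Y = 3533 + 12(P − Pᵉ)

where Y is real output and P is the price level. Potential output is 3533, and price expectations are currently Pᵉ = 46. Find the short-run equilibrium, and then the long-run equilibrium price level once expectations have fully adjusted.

Short run: with Pᵉ = 46, SRAS is Y = 2981 + 12P. Setting AD = SRAS gives 848 = 16P, so P = 53 and Y = 3829 − 4·53 = 3617.
Output 3617 is above potential 3533, so over time expected prices rise and SRAS shifts left until Y returns to 3533.
Long run: Y = 3533 on the AD curve gives 3533 = 3829 − 4P, so P = 74.

Short run: P = 53, Y = 3617. Long run: P = 74.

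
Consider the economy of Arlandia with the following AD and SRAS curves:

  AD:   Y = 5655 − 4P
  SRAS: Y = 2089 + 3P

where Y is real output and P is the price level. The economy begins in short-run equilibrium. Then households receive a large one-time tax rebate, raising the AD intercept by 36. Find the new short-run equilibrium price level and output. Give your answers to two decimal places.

P = 514.57, Y = 3632.71

This is a positive demand shock: AD shifts right.
New AD: Y = 5691 − 4P.
Set AD = SRAS: 5691 − 4P = 2089 + 3P, so 3602 = 7P and P = 514.57.
Substituting into AD, Y = 3632.71.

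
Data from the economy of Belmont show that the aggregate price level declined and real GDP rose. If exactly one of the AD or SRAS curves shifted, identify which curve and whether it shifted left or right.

P fell and Y rose. An AD shift moves P and Y in the same direction; an SRAS shift moves them in opposite directions.
Here P and Y moved in opposite directions, so the SRAS curve shifted.
Since Y rose, SRAS shifted right.

SRAS shifted right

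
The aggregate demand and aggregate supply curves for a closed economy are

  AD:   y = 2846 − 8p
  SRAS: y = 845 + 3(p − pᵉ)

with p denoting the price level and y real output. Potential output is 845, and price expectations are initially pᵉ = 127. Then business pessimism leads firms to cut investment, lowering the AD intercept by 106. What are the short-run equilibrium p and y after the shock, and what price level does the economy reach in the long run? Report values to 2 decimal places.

AD shifts left: new AD is y = 2740 − 8p. With pᵉ = 127, SRAS is y = 464 + 3p.
Short run: 2740 − 8p = 464 + 3p gives 2276 = 11p, so p = 206.91 and y = 2740 − 8p = 1084.73.
y = 1084.73 is above potential 845; expectations adjust and SRAS shifts left until y = 845.
Long run: on the new AD curve, 845 = 2740 − 8p gives p = 236.88.

Short run: p = 206.91, y = 1084.73. Long run: p = 236.88.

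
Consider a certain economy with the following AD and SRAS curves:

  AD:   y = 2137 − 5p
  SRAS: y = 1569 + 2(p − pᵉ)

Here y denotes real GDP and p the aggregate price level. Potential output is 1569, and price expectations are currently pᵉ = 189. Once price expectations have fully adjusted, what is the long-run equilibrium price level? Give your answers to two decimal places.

Short run: with pᵉ = 189, SRAS is y = 1191 + 2p. Setting AD = SRAS gives 946 = 7p, so p = 135.14 and y = 2137 − 5p = 1461.29.
Output 1461.29 is below potential 1569, so over time expected prices fall and SRAS shifts right until y returns to 1569.
Long run: y = 1569 on the AD curve gives 1569 = 2137 − 5p, so p = 113.60.

Long-run p = 113.60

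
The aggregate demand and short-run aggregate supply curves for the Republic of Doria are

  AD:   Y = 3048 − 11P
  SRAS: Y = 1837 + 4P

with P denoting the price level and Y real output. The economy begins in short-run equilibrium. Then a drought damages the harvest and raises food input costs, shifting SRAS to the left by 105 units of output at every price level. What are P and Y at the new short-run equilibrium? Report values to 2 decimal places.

This is a negative supply shock: SRAS shifts left.
New SRAS: Y = 1732 + 4P.
Set AD = SRAS: 3048 − 11P = 1732 + 4P, so 1316 = 15P and P = 87.73.
Substituting into AD, Y = 2082.93.

P = 87.73, Y = 2082.93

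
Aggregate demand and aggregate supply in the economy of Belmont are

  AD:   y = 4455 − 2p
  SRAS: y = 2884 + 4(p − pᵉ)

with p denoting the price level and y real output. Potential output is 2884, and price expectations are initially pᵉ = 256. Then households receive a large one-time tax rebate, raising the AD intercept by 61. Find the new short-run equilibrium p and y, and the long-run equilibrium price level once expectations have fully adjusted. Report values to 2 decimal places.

Short run: p = 442.67, y = 3630.67. Long run: p = 816.00.

AD shifts right: new AD is y = 4516 − 2p. With pᵉ = 256, SRAS is y = 1860 + 4p.
Short run: 4516 − 2p = 1860 + 4p gives 2656 = 6p, so p = 442.67 and y = 4516 − 2p = 3630.67.
y = 3630.67 is above potential 2884; expectations adjust and SRAS shifts left until y = 2884.
Long run: on the new AD curve, 2884 = 4516 − 2p gives p = 816.00.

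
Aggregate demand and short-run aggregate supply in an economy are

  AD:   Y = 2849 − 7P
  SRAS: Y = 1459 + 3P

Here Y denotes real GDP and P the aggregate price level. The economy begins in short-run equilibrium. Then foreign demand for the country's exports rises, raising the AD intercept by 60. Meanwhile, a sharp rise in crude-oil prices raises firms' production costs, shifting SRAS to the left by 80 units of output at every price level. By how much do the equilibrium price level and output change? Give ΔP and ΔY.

ΔP = +14, ΔY = -38

After both shocks: AD is Y = 2909 − 7P and SRAS is Y = 1379 + 3P.
Setting them equal: 1530 = 10P, so P = 153.
Y = 2909 − 7·153 = 1838.
Initially P = 139, Y = 1876, so ΔP = +14 and ΔY = -38.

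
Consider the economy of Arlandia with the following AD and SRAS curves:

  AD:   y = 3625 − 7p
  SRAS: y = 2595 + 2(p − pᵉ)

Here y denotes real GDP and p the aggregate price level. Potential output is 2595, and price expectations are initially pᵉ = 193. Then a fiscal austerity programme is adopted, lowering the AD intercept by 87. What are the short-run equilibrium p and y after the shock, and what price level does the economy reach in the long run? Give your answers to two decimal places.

Short run: p = 147.67, y = 2504.33. Long run: p = 134.71.

AD shifts left: new AD is y = 3538 − 7p. With pᵉ = 193, SRAS is y = 2209 + 2p.
Short run: 3538 − 7p = 2209 + 2p gives 1329 = 9p, so p = 147.67 and y = 3538 − 7p = 2504.33.
y = 2504.33 is below potential 2595; expectations adjust and SRAS shifts right until y = 2595.
Long run: on the new AD curve, 2595 = 3538 − 7p gives p = 134.71.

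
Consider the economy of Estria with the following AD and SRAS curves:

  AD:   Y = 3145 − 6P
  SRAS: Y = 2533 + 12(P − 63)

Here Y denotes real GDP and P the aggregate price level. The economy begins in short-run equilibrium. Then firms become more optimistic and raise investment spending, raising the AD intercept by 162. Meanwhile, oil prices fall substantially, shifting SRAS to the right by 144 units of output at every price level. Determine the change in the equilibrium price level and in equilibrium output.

After both shocks: AD is Y = 3307 − 6P and SRAS is Y = 1921 + 12P.
Setting them equal: 1386 = 18P, so P = 77.
Y = 3307 − 6·77 = 2845.
Initially P = 76, Y = 2689, so ΔP = +1 and ΔY = +156.

ΔP = +1, ΔY = +156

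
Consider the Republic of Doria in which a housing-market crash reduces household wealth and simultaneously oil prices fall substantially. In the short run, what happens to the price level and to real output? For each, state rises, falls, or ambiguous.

Price level: falls; output: ambiguous

The first event is a negative demand shock: AD shifts left, which by itself pushes P down and Y down.
The second is a favourable supply shock: SRAS shifts right, which by itself pushes P down and Y up.
Both shocks push P down, so P falls. The two shocks push Y in opposite directions, so the effect on Y is ambiguous.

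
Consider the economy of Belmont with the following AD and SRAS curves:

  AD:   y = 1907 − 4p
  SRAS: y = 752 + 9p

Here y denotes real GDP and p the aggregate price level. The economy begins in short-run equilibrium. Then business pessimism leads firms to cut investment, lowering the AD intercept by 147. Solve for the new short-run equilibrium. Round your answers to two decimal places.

This is a negative demand shock: AD shifts left.
New AD: y = 1760 − 4p.
Set AD = SRAS: 1760 − 4p = 752 + 9p, so 1008 = 13p and p = 77.54.
Substituting into AD, y = 1449.85.

p = 77.54, y = 1449.85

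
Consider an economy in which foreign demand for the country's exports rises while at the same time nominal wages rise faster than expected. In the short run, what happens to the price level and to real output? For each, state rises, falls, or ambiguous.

The first event is a positive demand shock: AD shifts right, which by itself pushes P up and Y up.
The second is an adverse supply shock: SRAS shifts left, which by itself pushes P up and Y down.
Both shocks push P up, so P rises. The two shocks push Y in opposite directions, so the effect on Y is ambiguous.

Price level: rises; output: ambiguous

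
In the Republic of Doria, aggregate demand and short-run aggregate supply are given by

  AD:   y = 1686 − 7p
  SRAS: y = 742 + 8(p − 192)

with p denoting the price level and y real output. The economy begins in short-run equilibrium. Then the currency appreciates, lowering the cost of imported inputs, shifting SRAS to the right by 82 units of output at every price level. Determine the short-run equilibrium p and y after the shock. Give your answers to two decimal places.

This is a positive supply shock: SRAS shifts right.
New SRAS: y = 8p − 712.
Set AD = SRAS: 1686 − 7p = 8p − 712, so 2398 = 15p and p = 159.87.
Substituting into AD, y = 566.93.

p = 159.87, y = 566.93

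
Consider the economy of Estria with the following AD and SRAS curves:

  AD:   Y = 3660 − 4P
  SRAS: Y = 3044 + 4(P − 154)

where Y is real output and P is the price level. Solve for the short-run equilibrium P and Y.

Write SRAS as Y = 3044 + 4P − 616 = 2428 + 4P.
Set AD = SRAS: 3660 − 4P = 2428 + 4P, so 1232 = 8P and P = 154.
Then Y = 3660 − 4·154 = 3044.

P = 154, Y = 3044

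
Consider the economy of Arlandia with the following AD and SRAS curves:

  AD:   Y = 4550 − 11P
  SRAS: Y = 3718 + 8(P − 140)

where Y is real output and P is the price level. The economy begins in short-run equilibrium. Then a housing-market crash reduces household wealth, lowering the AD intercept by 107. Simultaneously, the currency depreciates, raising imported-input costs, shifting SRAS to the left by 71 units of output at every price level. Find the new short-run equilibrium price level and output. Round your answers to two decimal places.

P = 100.84, Y = 3333.74

After both shocks: AD is Y = 4443 − 11P and SRAS is Y = 2527 + 8P.
Setting them equal: 1916 = 19P, so P = 100.84.
Substituting into AD, Y = 3333.74.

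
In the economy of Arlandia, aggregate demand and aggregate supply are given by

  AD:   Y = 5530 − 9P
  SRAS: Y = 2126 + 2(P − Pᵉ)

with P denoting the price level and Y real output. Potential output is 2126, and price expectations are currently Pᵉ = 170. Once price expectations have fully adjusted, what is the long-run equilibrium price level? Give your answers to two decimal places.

Long-run P = 378.22

Short run: with Pᵉ = 170, SRAS is Y = 1786 + 2P. Setting AD = SRAS gives 3744 = 11P, so P = 340.36 and Y = 5530 − 9P = 2466.73.
Output 2466.73 is above potential 2126, so over time expected prices rise and SRAS shifts left until Y returns to 2126.
Long run: Y = 2126 on the AD curve gives 2126 = 5530 − 9P, so P = 378.22.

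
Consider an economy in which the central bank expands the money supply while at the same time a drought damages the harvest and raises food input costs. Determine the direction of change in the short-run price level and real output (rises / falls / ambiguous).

Price level: rises; output: ambiguous

The first event is a positive demand shock: AD shifts right, which by itself pushes P up and Y up.
The second is an adverse supply shock: SRAS shifts left, which by itself pushes P up and Y down.
Both shocks push P up, so P rises. The two shocks push Y in opposite directions, so the effect on Y is ambiguous.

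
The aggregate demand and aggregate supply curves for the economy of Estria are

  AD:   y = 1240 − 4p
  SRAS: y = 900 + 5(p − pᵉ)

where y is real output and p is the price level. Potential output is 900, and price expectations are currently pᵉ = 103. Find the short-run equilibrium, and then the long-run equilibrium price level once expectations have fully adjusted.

Short run: p = 95, y = 860. Long run: p = 85.

Short run: with pᵉ = 103, SRAS is y = 385 + 5p. Setting AD = SRAS gives 855 = 9p, so p = 95 and y = 1240 − 4·95 = 860.
Output 860 is below potential 900, so over time expected prices fall and SRAS shifts right until y returns to 900.
Long run: y = 900 on the AD curve gives 900 = 1240 − 4p, so p = 85.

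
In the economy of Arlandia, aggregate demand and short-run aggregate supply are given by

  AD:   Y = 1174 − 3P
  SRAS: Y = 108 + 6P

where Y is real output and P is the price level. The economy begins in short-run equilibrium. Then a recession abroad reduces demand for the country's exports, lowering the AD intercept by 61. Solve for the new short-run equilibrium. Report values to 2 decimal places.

P = 111.67, Y = 778.00

This is a negative demand shock: AD shifts left.
New AD: Y = 1113 − 3P.
Set AD = SRAS: 1113 − 3P = 108 + 6P, so 1005 = 9P and P = 111.67.
Substituting into AD, Y = 778.00.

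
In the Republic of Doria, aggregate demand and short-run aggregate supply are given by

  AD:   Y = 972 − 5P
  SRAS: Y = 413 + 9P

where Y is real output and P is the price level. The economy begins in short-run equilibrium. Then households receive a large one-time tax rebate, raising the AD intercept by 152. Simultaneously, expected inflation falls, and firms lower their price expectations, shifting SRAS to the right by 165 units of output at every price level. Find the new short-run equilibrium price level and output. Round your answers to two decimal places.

After both shocks: AD is Y = 1124 − 5P and SRAS is Y = 578 + 9P.
Setting them equal: 546 = 14P, so P = 39.00.
Substituting into AD, Y = 929.00.

P = 39.00, Y = 929.00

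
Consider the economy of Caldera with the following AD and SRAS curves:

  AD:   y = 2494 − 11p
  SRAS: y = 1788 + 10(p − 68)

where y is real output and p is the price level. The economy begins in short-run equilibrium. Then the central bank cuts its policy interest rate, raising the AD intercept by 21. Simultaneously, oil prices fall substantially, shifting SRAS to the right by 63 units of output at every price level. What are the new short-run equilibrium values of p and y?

After both shocks: AD is y = 2515 − 11p and SRAS is y = 1171 + 10p.
Setting them equal: 1344 = 21p, so p = 64.
y = 2515 − 11·64 = 1811.

p = 64, y = 1811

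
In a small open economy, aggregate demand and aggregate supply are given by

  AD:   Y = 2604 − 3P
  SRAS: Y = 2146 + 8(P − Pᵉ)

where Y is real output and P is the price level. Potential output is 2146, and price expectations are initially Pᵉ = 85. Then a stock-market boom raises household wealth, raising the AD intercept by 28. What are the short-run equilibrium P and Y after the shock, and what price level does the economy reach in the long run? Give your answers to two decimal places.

AD shifts right: new AD is Y = 2632 − 3P. With Pᵉ = 85, SRAS is Y = 1466 + 8P.
Short run: 2632 − 3P = 1466 + 8P gives 1166 = 11P, so P = 106.00 and Y = 2632 − 3P = 2314.00.
Y = 2314.00 is above potential 2146; expectations adjust and SRAS shifts left until Y = 2146.
Long run: on the new AD curve, 2146 = 2632 − 3P gives P = 162.00.

Short run: P = 106.00, Y = 2314.00. Long run: P = 162.00.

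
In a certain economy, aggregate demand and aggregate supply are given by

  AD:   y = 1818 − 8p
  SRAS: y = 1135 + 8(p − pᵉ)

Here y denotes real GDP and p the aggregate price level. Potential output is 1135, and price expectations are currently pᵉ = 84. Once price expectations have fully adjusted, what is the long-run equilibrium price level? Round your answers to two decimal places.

Long-run p = 85.38

Short run: with pᵉ = 84, SRAS is y = 463 + 8p. Setting AD = SRAS gives 1355 = 16p, so p = 84.69 and y = 1818 − 8p = 1140.50.
Output 1140.50 is above potential 1135, so over time expected prices rise and SRAS shifts left until y returns to 1135.
Long run: y = 1135 on the AD curve gives 1135 = 1818 − 8p, so p = 85.38.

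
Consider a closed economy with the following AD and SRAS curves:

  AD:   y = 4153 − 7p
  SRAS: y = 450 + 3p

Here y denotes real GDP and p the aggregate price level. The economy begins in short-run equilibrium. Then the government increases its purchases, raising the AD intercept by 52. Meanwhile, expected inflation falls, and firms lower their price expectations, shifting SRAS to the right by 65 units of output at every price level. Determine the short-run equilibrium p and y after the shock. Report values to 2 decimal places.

After both shocks: AD is y = 4205 − 7p and SRAS is y = 515 + 3p.
Setting them equal: 3690 = 10p, so p = 369.00.
Substituting into AD, y = 1622.00.

p = 369.00, y = 1622.00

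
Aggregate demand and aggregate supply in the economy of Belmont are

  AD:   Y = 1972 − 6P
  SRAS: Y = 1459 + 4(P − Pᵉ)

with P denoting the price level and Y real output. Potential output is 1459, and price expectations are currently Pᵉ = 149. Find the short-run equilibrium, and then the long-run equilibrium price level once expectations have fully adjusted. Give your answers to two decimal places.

Short run: P = 110.90, Y = 1306.60. Long run: P = 85.50.

Short run: with Pᵉ = 149, SRAS is Y = 863 + 4P. Setting AD = SRAS gives 1109 = 10P, so P = 110.90 and Y = 1972 − 6P = 1306.60.
Output 1306.60 is below potential 1459, so over time expected prices fall and SRAS shifts right until Y returns to 1459.
Long run: Y = 1459 on the AD curve gives 1459 = 1972 − 6P, so P = 85.50.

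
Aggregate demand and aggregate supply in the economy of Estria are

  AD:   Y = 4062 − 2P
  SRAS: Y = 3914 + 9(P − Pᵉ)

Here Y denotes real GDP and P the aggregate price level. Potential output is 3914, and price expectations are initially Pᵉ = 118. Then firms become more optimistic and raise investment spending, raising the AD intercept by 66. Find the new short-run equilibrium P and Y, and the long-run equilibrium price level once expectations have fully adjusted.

Short run: P = 116, Y = 3896. Long run: P = 107.

AD shifts right: new AD is Y = 4128 − 2P. With Pᵉ = 118, SRAS is Y = 2852 + 9P.
Short run: 4128 − 2P = 2852 + 9P gives 1276 = 11P, so P = 116 and Y = 4128 − 2·116 = 3896.
Y = 3896 is below potential 3914; expectations adjust and SRAS shifts right until Y = 3914.
Long run: on the new AD curve, 3914 = 4128 − 2P gives P = 107.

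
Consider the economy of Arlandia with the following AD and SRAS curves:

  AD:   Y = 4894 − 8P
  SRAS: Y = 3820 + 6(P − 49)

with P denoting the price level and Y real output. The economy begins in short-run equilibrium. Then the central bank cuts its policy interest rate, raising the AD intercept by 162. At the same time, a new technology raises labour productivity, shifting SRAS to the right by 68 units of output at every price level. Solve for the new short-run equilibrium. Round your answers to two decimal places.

After both shocks: AD is Y = 5056 − 8P and SRAS is Y = 3594 + 6P.
Setting them equal: 1462 = 14P, so P = 104.43.
Substituting into AD, Y = 4220.57.

P = 104.43, Y = 4220.57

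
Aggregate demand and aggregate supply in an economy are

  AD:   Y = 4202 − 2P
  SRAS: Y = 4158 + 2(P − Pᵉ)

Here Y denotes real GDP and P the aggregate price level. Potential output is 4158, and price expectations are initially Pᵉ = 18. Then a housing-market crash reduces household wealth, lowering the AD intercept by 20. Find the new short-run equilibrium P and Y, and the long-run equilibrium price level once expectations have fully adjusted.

AD shifts left: new AD is Y = 4182 − 2P. With Pᵉ = 18, SRAS is Y = 4122 + 2P.
Short run: 4182 − 2P = 4122 + 2P gives 60 = 4P, so P = 15 and Y = 4182 − 2·15 = 4152.
Y = 4152 is below potential 4158; expectations adjust and SRAS shifts right until Y = 4158.
Long run: on the new AD curve, 4158 = 4182 − 2P gives P = 12.

Short run: P = 15, Y = 4152. Long run: P = 12.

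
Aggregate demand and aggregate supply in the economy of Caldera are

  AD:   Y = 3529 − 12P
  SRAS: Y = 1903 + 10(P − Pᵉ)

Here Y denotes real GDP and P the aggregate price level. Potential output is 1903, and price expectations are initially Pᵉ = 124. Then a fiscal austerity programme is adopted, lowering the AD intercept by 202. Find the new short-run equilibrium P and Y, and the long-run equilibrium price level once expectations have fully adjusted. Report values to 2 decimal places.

Short run: P = 121.09, Y = 1873.91. Long run: P = 118.67.

AD shifts left: new AD is Y = 3327 − 12P. With Pᵉ = 124, SRAS is Y = 663 + 10P.
Short run: 3327 − 12P = 663 + 10P gives 2664 = 22P, so P = 121.09 and Y = 3327 − 12P = 1873.91.
Y = 1873.91 is below potential 1903; expectations adjust and SRAS shifts right until Y = 1903.
Long run: on the new AD curve, 1903 = 3327 − 12P gives P = 118.67.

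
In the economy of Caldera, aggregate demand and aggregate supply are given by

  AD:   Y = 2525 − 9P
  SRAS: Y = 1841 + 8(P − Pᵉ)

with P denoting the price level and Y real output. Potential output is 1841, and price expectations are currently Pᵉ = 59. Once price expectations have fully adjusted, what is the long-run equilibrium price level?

Long-run P = 76

Short run: with Pᵉ = 59, SRAS is Y = 1369 + 8P. Setting AD = SRAS gives 1156 = 17P, so P = 68 and Y = 2525 − 9·68 = 1913.
Output 1913 is above potential 1841, so over time expected prices rise and SRAS shifts left until Y returns to 1841.
Long run: Y = 1841 on the AD curve gives 1841 = 2525 − 9P, so P = 76.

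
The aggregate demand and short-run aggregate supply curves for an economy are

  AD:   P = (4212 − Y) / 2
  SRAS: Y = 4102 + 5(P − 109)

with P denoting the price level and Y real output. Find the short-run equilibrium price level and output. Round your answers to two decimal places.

Write SRAS as Y = 4102 + 5P − 545 = 3557 + 5P.
Rearrange AD to Y = 4212 − 2P.
Set AD = SRAS: 4212 − 2P = 3557 + 5P, so 655 = 7P and P = 93.57.
Substituting into AD, Y = 4212 − 2P = 4024.86.

P = 93.57, Y = 4024.86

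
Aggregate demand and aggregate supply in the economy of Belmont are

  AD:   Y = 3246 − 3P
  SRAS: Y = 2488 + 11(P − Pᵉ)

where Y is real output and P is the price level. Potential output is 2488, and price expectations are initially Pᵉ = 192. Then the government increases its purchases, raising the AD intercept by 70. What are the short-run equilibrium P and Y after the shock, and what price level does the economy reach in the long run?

AD shifts right: new AD is Y = 3316 − 3P. With Pᵉ = 192, SRAS is Y = 376 + 11P.
Short run: 3316 − 3P = 376 + 11P gives 2940 = 14P, so P = 210 and Y = 3316 − 3·210 = 2686.
Y = 2686 is above potential 2488; expectations adjust and SRAS shifts left until Y = 2488.
Long run: on the new AD curve, 2488 = 3316 − 3P gives P = 276.

Short run: P = 210, Y = 2686. Long run: P = 276.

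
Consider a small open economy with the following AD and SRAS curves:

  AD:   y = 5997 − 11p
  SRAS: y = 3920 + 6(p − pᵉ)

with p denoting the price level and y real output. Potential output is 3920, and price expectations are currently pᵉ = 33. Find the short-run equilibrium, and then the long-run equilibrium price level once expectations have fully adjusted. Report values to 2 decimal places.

Short run: p = 133.82, y = 4524.94. Long run: p = 188.82.

Short run: with pᵉ = 33, SRAS is y = 3722 + 6p. Setting AD = SRAS gives 2275 = 17p, so p = 133.82 and y = 5997 − 11p = 4524.94.
Output 4524.94 is above potential 3920, so over time expected prices rise and SRAS shifts left until y returns to 3920.
Long run: y = 3920 on the AD curve gives 3920 = 5997 − 11p, so p = 188.82.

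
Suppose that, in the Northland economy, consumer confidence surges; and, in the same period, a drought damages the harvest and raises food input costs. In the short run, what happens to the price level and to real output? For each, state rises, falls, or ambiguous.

The first event is a positive demand shock: AD shifts right, which by itself pushes P up and Y up.
The second is an adverse supply shock: SRAS shifts left, which by itself pushes P up and Y down.
Both shocks push P up, so P rises. The two shocks push Y in opposite directions, so the effect on Y is ambiguous.

Price level: rises; output: ambiguous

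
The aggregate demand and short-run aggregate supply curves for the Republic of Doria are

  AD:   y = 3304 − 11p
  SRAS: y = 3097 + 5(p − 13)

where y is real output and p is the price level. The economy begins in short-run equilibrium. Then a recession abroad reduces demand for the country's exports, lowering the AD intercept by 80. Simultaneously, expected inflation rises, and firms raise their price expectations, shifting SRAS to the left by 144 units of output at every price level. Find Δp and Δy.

Δp = +4, Δy = -124

After both shocks: AD is y = 3224 − 11p and SRAS is y = 2888 + 5p.
Setting them equal: 336 = 16p, so p = 21.
y = 3224 − 11·21 = 2993.
Initially p = 17, y = 3117, so Δp = +4 and Δy = -124.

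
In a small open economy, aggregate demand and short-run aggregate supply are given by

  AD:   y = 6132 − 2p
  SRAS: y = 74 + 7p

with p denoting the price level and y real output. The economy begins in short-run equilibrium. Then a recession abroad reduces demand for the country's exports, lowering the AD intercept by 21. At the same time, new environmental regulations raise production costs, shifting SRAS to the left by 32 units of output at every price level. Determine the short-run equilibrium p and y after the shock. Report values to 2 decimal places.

After both shocks: AD is y = 6111 − 2p and SRAS is y = 42 + 7p.
Setting them equal: 6069 = 9p, so p = 674.33.
Substituting into AD, y = 4762.33.

p = 674.33, y = 4762.33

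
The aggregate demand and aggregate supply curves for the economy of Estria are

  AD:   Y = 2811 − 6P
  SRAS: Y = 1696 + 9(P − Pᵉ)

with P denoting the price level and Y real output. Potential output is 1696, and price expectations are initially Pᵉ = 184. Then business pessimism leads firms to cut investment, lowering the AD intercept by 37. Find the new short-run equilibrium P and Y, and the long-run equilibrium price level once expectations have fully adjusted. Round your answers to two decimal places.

Short run: P = 182.27, Y = 1680.40. Long run: P = 179.67.

AD shifts left: new AD is Y = 2774 − 6P. With Pᵉ = 184, SRAS is Y = 40 + 9P.
Short run: 2774 − 6P = 40 + 9P gives 2734 = 15P, so P = 182.27 and Y = 2774 − 6P = 1680.40.
Y = 1680.40 is below potential 1696; expectations adjust and SRAS shifts right until Y = 1696.
Long run: on the new AD curve, 1696 = 2774 − 6P gives P = 179.67.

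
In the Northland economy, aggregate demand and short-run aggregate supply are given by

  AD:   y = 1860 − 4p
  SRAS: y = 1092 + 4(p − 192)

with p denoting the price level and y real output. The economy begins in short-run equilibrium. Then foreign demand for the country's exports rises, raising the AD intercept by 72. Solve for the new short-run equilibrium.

This is a positive demand shock: AD shifts right.
New AD: y = 1932 − 4p.
SRAS can be written y = 324 + 4p.
Set AD = SRAS: 1932 − 4p = 324 + 4p, so 1608 = 8p and p = 201.
y = 1932 − 4·201 = 1128.

p = 201, y = 1128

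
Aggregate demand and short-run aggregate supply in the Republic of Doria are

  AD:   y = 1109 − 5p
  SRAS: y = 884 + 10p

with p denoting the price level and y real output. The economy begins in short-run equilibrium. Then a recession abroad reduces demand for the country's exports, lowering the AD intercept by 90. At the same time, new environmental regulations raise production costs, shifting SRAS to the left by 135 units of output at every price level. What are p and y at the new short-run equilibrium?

After both shocks: AD is y = 1019 − 5p and SRAS is y = 749 + 10p.
Setting them equal: 270 = 15p, so p = 18.
y = 1019 − 5·18 = 929.

p = 18, y = 929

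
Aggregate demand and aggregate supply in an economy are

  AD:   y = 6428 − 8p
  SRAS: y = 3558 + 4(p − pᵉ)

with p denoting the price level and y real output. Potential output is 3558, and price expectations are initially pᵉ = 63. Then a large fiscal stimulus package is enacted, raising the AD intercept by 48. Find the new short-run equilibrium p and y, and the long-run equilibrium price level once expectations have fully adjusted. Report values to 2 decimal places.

AD shifts right: new AD is y = 6476 − 8p. With pᵉ = 63, SRAS is y = 3306 + 4p.
Short run: 6476 − 8p = 3306 + 4p gives 3170 = 12p, so p = 264.17 and y = 6476 − 8p = 4362.67.
y = 4362.67 is above potential 3558; expectations adjust and SRAS shifts left until y = 3558.
Long run: on the new AD curve, 3558 = 6476 − 8p gives p = 364.75.

Short run: p = 264.17, y = 4362.67. Long run: p = 364.75.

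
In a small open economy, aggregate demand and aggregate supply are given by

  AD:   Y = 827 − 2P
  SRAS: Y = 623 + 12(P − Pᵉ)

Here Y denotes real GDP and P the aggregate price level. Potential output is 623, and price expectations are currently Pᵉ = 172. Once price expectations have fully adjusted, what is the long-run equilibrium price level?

Short run: with Pᵉ = 172, SRAS is Y = 12P − 1441. Setting AD = SRAS gives 2268 = 14P, so P = 162 and Y = 827 − 2·162 = 503.
Output 503 is below potential 623, so over time expected prices fall and SRAS shifts right until Y returns to 623.
Long run: Y = 623 on the AD curve gives 623 = 827 − 2P, so P = 102.

Long-run P = 102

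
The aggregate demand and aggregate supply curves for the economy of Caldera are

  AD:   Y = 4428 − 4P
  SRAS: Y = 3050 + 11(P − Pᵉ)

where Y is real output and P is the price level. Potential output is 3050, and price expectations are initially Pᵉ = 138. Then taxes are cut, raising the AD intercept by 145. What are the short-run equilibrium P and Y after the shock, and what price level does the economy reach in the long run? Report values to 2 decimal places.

AD shifts right: new AD is Y = 4573 − 4P. With Pᵉ = 138, SRAS is Y = 1532 + 11P.
Short run: 4573 − 4P = 1532 + 11P gives 3041 = 15P, so P = 202.73 and Y = 4573 − 4P = 3762.07.
Y = 3762.07 is above potential 3050; expectations adjust and SRAS shifts left until Y = 3050.
Long run: on the new AD curve, 3050 = 4573 − 4P gives P = 380.75.

Short run: P = 202.73, Y = 3762.07. Long run: P = 380.75.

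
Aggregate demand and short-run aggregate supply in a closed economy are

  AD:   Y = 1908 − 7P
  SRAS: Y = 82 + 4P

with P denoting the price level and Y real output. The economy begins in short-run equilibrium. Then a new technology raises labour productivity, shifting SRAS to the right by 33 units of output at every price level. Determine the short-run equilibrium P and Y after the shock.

P = 163, Y = 767

This is a positive supply shock: SRAS shifts right.
New SRAS: Y = 115 + 4P.
Set AD = SRAS: 1908 − 7P = 115 + 4P, so 1793 = 11P and P = 163.
Y = 1908 − 7·163 = 767.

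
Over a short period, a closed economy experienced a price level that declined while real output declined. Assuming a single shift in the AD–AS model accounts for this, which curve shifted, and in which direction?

AD shifted left

P fell and Y fell. An AD shift moves P and Y in the same direction; an SRAS shift moves them in opposite directions.
Here P and Y moved in the same direction, so the AD curve shifted.
Since Y fell, AD shifted left.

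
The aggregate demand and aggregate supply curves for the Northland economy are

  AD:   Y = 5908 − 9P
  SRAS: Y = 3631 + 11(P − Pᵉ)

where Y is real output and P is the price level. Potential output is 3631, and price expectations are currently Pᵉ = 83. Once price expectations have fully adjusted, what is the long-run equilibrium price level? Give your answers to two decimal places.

Short run: with Pᵉ = 83, SRAS is Y = 2718 + 11P. Setting AD = SRAS gives 3190 = 20P, so P = 159.50 and Y = 5908 − 9P = 4472.50.
Output 4472.50 is above potential 3631, so over time expected prices rise and SRAS shifts left until Y returns to 3631.
Long run: Y = 3631 on the AD curve gives 3631 = 5908 − 9P, so P = 253.00.

Long-run P = 253.00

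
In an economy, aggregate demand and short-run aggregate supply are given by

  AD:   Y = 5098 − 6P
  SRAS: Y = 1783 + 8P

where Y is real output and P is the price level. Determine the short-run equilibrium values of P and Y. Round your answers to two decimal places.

P = 236.79, Y = 3677.29

Set AD = SRAS: 5098 − 6P = 1783 + 8P, so 3315 = 14P and P = 236.79.
Substituting into AD, Y = 5098 − 6P = 3677.29.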